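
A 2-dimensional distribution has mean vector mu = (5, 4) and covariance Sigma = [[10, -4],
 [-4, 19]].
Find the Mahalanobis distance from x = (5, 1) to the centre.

Step 1 — centre the observation: (x - mu) = (0, -3).

Step 2 — invert Sigma. det(Sigma) = 10·19 - (-4)² = 174.
  Sigma^{-1} = (1/det) · [[d, -b], [-b, a]] = [[0.1092, 0.023],
 [0.023, 0.0575]].

Step 3 — form the quadratic (x - mu)^T · Sigma^{-1} · (x - mu):
  Sigma^{-1} · (x - mu) = (-0.069, -0.1724).
  (x - mu)^T · [Sigma^{-1} · (x - mu)] = (0)·(-0.069) + (-3)·(-0.1724) = 0.5172.

Step 4 — take square root: d = √(0.5172) ≈ 0.7192.

d(x, mu) = √(0.5172) ≈ 0.7192


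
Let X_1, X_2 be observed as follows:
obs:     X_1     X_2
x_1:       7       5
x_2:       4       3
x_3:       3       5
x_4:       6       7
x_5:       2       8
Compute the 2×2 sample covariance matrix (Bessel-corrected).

Step 1 — column means:
  mean(X_1) = (7 + 4 + 3 + 6 + 2) / 5 = 22/5 = 4.4
  mean(X_2) = (5 + 3 + 5 + 7 + 8) / 5 = 28/5 = 5.6

Step 2 — sample covariance S[i,j] = (1/(n-1)) · Σ_k (x_{k,i} - mean_i) · (x_{k,j} - mean_j), with n-1 = 4.
  S[X_1,X_1] = ((2.6)·(2.6) + (-0.4)·(-0.4) + (-1.4)·(-1.4) + (1.6)·(1.6) + (-2.4)·(-2.4)) / 4 = 17.2/4 = 4.3
  S[X_1,X_2] = ((2.6)·(-0.6) + (-0.4)·(-2.6) + (-1.4)·(-0.6) + (1.6)·(1.4) + (-2.4)·(2.4)) / 4 = -3.2/4 = -0.8
  S[X_2,X_2] = ((-0.6)·(-0.6) + (-2.6)·(-2.6) + (-0.6)·(-0.6) + (1.4)·(1.4) + (2.4)·(2.4)) / 4 = 15.2/4 = 3.8

S is symmetric (S[j,i] = S[i,j]). Assembling:

S = [[4.3, -0.8],
 [-0.8, 3.8]]


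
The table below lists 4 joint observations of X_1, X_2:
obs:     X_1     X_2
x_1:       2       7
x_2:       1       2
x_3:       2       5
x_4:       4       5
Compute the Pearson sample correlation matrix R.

Step 1 — column means:
  mean(X_1) = (2 + 1 + 2 + 4) / 4 = 9/4 = 2.25
  mean(X_2) = (7 + 2 + 5 + 5) / 4 = 19/4 = 4.75

Step 2 — sample variances and covariances s[i,j] = (1/(n-1)) · Σ_k (x_{k,i} - mean_i) · (x_{k,j} - mean_j), with n-1 = 3:
  s[X_1,X_1] = ((-0.25)·(-0.25) + (-1.25)·(-1.25) + (-0.25)·(-0.25) + (1.75)·(1.75)) / 3 = 4.75/3 = 1.5833
  s[X_1,X_2] = ((-0.25)·(2.25) + (-1.25)·(-2.75) + (-0.25)·(0.25) + (1.75)·(0.25)) / 3 = 3.25/3 = 1.0833
  s[X_2,X_2] = ((2.25)·(2.25) + (-2.75)·(-2.75) + (0.25)·(0.25) + (0.25)·(0.25)) / 3 = 12.75/3 = 4.25
  Sample standard deviations s_i = √(s[i,i]):
  s(X_1) = √(1.5833) = 1.2583
  s(X_2) = √(4.25) = 2.0616

Step 3 — r_{ij} = s_{ij} / (s_i · s_j):
  r[X_1,X_1] = 1 (diagonal).
  r[X_1,X_2] = 1.0833 / (1.2583 · 2.0616) = 1.0833 / 2.5941 = 0.4176
  r[X_2,X_2] = 1 (diagonal).

R is symmetric with unit diagonal. Assembling:

R = [[1, 0.4176],
 [0.4176, 1]]


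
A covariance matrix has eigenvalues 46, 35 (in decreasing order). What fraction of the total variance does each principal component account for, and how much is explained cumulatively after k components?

Step 1 — total variance = trace(Sigma) = Σ λ_i = 46 + 35 = 81.

Step 2 — fraction explained by component i = λ_i / Σ λ:
  PC1: 46/81 = 0.5679
  PC2: 35/81 = 0.4321

Step 3 — cumulative fraction after k components = (λ_1 + ... + λ_k) / Σ λ:
  k = 1: 46/81 = 0.5679
  k = 2: (46 + 35)/81 = 81/81 = 1

Summary (fraction, with percent):

explained: PC1 0.5679 (56.79%), PC2 0.4321 (43.21%);  cumulative: 0.5679, 1


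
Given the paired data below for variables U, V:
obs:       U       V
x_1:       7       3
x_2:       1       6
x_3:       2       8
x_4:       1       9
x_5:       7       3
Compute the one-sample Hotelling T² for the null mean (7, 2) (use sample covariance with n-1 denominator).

Step 1 — sample mean vector:
  mean(U) = (7 + 1 + 2 + 1 + 7) / 5 = 18/5 = 3.6
  mean(V) = (3 + 6 + 8 + 9 + 3) / 5 = 29/5 = 5.8
  x̄ = (3.6, 5.8),  deviation x̄ - mu_0 = (3.6, 5.8) - (7, 2) = (-3.4, 3.8).

Step 2 — sample covariance matrix, S[i,j] = (1/(n-1)) · Σ_k (x_{k,i} - mean_i) · (x_{k,j} - mean_j), divisor n-1 = 4:
  S[U,U] = ((3.4)·(3.4) + (-2.6)·(-2.6) + (-1.6)·(-1.6) + (-2.6)·(-2.6) + (3.4)·(3.4)) / 4 = 39.2/4 = 9.8
  S[U,V] = ((3.4)·(-2.8) + (-2.6)·(0.2) + (-1.6)·(2.2) + (-2.6)·(3.2) + (3.4)·(-2.8)) / 4 = -31.4/4 = -7.85
  S[V,V] = ((-2.8)·(-2.8) + (0.2)·(0.2) + (2.2)·(2.2) + (3.2)·(3.2) + (-2.8)·(-2.8)) / 4 = 30.8/4 = 7.7
  S = [[9.8, -7.85],
 [-7.85, 7.7]].

Step 3 — invert S. det(S) = 9.8·7.7 - (-7.85)² = 13.8375.
  S^{-1} = (1/det) · [[d, -b], [-b, a]] = [[0.5565, 0.5673],
 [0.5673, 0.7082]].

Step 4 — quadratic form (x̄ - mu_0)^T · S^{-1} · (x̄ - mu_0):
  S^{-1} · (x̄ - mu_0) = (0.2638, 0.7624),
  (x̄ - mu_0)^T · [...] = (-3.4)·(0.2638) + (3.8)·(0.7624) = 2.0004.

Step 5 — scale by n: T² = 5 · 2.0004 = 10.0018.

T² ≈ 10.0018


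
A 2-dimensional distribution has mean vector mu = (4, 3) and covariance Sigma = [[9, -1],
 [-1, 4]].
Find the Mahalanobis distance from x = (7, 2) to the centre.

Step 1 — centre the observation: (x - mu) = (3, -1).

Step 2 — invert Sigma. det(Sigma) = 9·4 - (-1)² = 35.
  Sigma^{-1} = (1/det) · [[d, -b], [-b, a]] = [[0.1143, 0.0286],
 [0.0286, 0.2571]].

Step 3 — form the quadratic (x - mu)^T · Sigma^{-1} · (x - mu):
  Sigma^{-1} · (x - mu) = (0.3143, -0.1714).
  (x - mu)^T · [Sigma^{-1} · (x - mu)] = (3)·(0.3143) + (-1)·(-0.1714) = 1.1143.

Step 4 — take square root: d = √(1.1143) ≈ 1.0556.

d(x, mu) = √(1.1143) ≈ 1.0556


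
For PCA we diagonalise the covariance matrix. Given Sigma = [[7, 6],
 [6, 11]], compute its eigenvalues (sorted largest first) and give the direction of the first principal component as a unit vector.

Step 1 — characteristic polynomial of 2×2 Sigma:
  det(Sigma - λI) = λ² - trace · λ + det = 0.
  trace = 7 + 11 = 18, det = 7·11 - (6)² = 41.
Step 2 — discriminant:
  Δ = trace² - 4·det = 324 - 164 = 160.
Step 3 — eigenvalues:
  λ = (trace ± √Δ)/2 = (18 ± 12.6491)/2,
  λ_1 = 15.3246,  λ_2 = 2.6754.

Step 4 — unit eigenvector for λ_1: solve (Sigma - λ_1 I)v = 0. First row:
  (7 - 15.3246)·v_x + (6)·v_y = 0, i.e. (-8.3246)·v_x + (6)·v_y = 0,
  so v ∝ (b, λ_1 - a) = (6, 8.3246) = u.
  ||u|| = √((6)² + (8.3246)²) = √(105.2982) ≈ 10.2615,
  v_1 = u/||u|| ≈ (0.5847, 0.8112) (||v_1|| = 1).

λ_1 = 15.3246,  λ_2 = 2.6754;  v_1 ≈ (0.5847, 0.8112)


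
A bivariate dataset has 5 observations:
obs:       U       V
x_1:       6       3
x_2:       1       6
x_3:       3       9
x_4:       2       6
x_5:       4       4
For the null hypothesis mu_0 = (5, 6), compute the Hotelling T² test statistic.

Step 1 — sample mean vector:
  mean(U) = (6 + 1 + 3 + 2 + 4) / 5 = 16/5 = 3.2
  mean(V) = (3 + 6 + 9 + 6 + 4) / 5 = 28/5 = 5.6
  x̄ = (3.2, 5.6),  deviation x̄ - mu_0 = (3.2, 5.6) - (5, 6) = (-1.8, -0.4).

Step 2 — sample covariance matrix, S[i,j] = (1/(n-1)) · Σ_k (x_{k,i} - mean_i) · (x_{k,j} - mean_j), divisor n-1 = 4:
  S[U,U] = ((2.8)·(2.8) + (-2.2)·(-2.2) + (-0.2)·(-0.2) + (-1.2)·(-1.2) + (0.8)·(0.8)) / 4 = 14.8/4 = 3.7
  S[U,V] = ((2.8)·(-2.6) + (-2.2)·(0.4) + (-0.2)·(3.4) + (-1.2)·(0.4) + (0.8)·(-1.6)) / 4 = -10.6/4 = -2.65
  S[V,V] = ((-2.6)·(-2.6) + (0.4)·(0.4) + (3.4)·(3.4) + (0.4)·(0.4) + (-1.6)·(-1.6)) / 4 = 21.2/4 = 5.3
  S = [[3.7, -2.65],
 [-2.65, 5.3]].

Step 3 — invert S. det(S) = 3.7·5.3 - (-2.65)² = 12.5875.
  S^{-1} = (1/det) · [[d, -b], [-b, a]] = [[0.4211, 0.2105],
 [0.2105, 0.2939]].

Step 4 — quadratic form (x̄ - mu_0)^T · S^{-1} · (x̄ - mu_0):
  S^{-1} · (x̄ - mu_0) = (-0.8421, -0.4965),
  (x̄ - mu_0)^T · [...] = (-1.8)·(-0.8421) + (-0.4)·(-0.4965) = 1.7144.

Step 5 — scale by n: T² = 5 · 1.7144 = 8.572.

T² ≈ 8.572


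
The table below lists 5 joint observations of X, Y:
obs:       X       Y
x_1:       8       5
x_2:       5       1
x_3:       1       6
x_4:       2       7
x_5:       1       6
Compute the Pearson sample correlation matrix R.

Step 1 — column means:
  mean(X) = (8 + 5 + 1 + 2 + 1) / 5 = 17/5 = 3.4
  mean(Y) = (5 + 1 + 6 + 7 + 6) / 5 = 25/5 = 5

Step 2 — sample variances and covariances s[i,j] = (1/(n-1)) · Σ_k (x_{k,i} - mean_i) · (x_{k,j} - mean_j), with n-1 = 4:
  s[X,X] = ((4.6)·(4.6) + (1.6)·(1.6) + (-2.4)·(-2.4) + (-1.4)·(-1.4) + (-2.4)·(-2.4)) / 4 = 37.2/4 = 9.3
  s[X,Y] = ((4.6)·(0) + (1.6)·(-4) + (-2.4)·(1) + (-1.4)·(2) + (-2.4)·(1)) / 4 = -14/4 = -3.5
  s[Y,Y] = ((0)·(0) + (-4)·(-4) + (1)·(1) + (2)·(2) + (1)·(1)) / 4 = 22/4 = 5.5
  Sample standard deviations s_i = √(s[i,i]):
  s(X) = √(9.3) = 3.0496
  s(Y) = √(5.5) = 2.3452

Step 3 — r_{ij} = s_{ij} / (s_i · s_j):
  r[X,X] = 1 (diagonal).
  r[X,Y] = -3.5 / (3.0496 · 2.3452) = -3.5 / 7.1519 = -0.4894
  r[Y,Y] = 1 (diagonal).

R is symmetric with unit diagonal. Assembling:

R = [[1, -0.4894],
 [-0.4894, 1]]


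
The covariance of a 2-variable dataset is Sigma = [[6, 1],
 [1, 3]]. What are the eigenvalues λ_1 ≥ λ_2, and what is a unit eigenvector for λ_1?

Step 1 — characteristic polynomial of 2×2 Sigma:
  det(Sigma - λI) = λ² - trace · λ + det = 0.
  trace = 6 + 3 = 9, det = 6·3 - (1)² = 17.
Step 2 — discriminant:
  Δ = trace² - 4·det = 81 - 68 = 13.
Step 3 — eigenvalues:
  λ = (trace ± √Δ)/2 = (9 ± 3.6056)/2,
  λ_1 = 6.3028,  λ_2 = 2.6972.

Step 4 — unit eigenvector for λ_1: solve (Sigma - λ_1 I)v = 0. First row:
  (6 - 6.3028)·v_x + (1)·v_y = 0, i.e. (-0.3028)·v_x + (1)·v_y = 0,
  so v ∝ (b, λ_1 - a) = (1, 0.3028) = u.
  ||u|| = √((1)² + (0.3028)²) = √(1.0917) ≈ 1.0448,
  v_1 = u/||u|| ≈ (0.9571, 0.2898) (||v_1|| = 1).

λ_1 = 6.3028,  λ_2 = 2.6972;  v_1 ≈ (0.9571, 0.2898)


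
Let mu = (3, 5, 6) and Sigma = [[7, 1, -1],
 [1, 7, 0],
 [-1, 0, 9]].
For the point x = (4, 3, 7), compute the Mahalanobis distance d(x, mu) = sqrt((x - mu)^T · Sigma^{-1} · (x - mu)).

Step 1 — centre the observation: (x - mu) = (1, -2, 1).

Step 2 — invert Sigma (cofactor / det for 3×3, or solve directly):
  Sigma^{-1} = [[0.1482, -0.0212, 0.0165],
 [-0.0212, 0.1459, -0.0024],
 [0.0165, -0.0024, 0.1129]].

Step 3 — form the quadratic (x - mu)^T · Sigma^{-1} · (x - mu):
  Sigma^{-1} · (x - mu) = (0.2071, -0.3153, 0.1341).
  (x - mu)^T · [Sigma^{-1} · (x - mu)] = (1)·(0.2071) + (-2)·(-0.3153) + (1)·(0.1341) = 0.9718.

Step 4 — take square root: d = √(0.9718) ≈ 0.9858.

d(x, mu) = √(0.9718) ≈ 0.9858


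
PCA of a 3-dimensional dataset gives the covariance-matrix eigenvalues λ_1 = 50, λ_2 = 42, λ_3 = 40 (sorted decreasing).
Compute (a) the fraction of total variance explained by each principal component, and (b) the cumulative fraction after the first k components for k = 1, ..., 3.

Step 1 — total variance = trace(Sigma) = Σ λ_i = 50 + 42 + 40 = 132.

Step 2 — fraction explained by component i = λ_i / Σ λ:
  PC1: 50/132 = 0.3788
  PC2: 42/132 = 0.3182
  PC3: 40/132 = 0.303

Step 3 — cumulative fraction after k components = (λ_1 + ... + λ_k) / Σ λ:
  k = 1: 50/132 = 0.3788
  k = 2: (50 + 42)/132 = 92/132 = 0.697
  k = 3: (50 + 42 + 40)/132 = 132/132 = 1

Summary (fraction, with percent):

explained: PC1 0.3788 (37.88%), PC2 0.3182 (31.82%), PC3 0.303 (30.3%);  cumulative: 0.3788, 0.697, 1


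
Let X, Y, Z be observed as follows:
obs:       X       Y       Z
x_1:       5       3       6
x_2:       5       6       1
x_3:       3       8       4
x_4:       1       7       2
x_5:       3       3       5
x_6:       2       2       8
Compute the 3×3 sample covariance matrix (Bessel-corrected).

Step 1 — column means:
  mean(X) = (5 + 5 + 3 + 1 + 3 + 2) / 6 = 19/6 = 3.1667
  mean(Y) = (3 + 6 + 8 + 7 + 3 + 2) / 6 = 29/6 = 4.8333
  mean(Z) = (6 + 1 + 4 + 2 + 5 + 8) / 6 = 26/6 = 4.3333

Step 2 — sample covariance S[i,j] = (1/(n-1)) · Σ_k (x_{k,i} - mean_i) · (x_{k,j} - mean_j), with n-1 = 5.
  S[X,X] = ((1.8333)·(1.8333) + (1.8333)·(1.8333) + (-0.1667)·(-0.1667) + (-2.1667)·(-2.1667) + (-0.1667)·(-0.1667) + (-1.1667)·(-1.1667)) / 5 = 12.8333/5 = 2.5667
  S[X,Y] = ((1.8333)·(-1.8333) + (1.8333)·(1.1667) + (-0.1667)·(3.1667) + (-2.1667)·(2.1667) + (-0.1667)·(-1.8333) + (-1.1667)·(-2.8333)) / 5 = -2.8333/5 = -0.5667
  S[X,Z] = ((1.8333)·(1.6667) + (1.8333)·(-3.3333) + (-0.1667)·(-0.3333) + (-2.1667)·(-2.3333) + (-0.1667)·(0.6667) + (-1.1667)·(3.6667)) / 5 = -2.3333/5 = -0.4667
  S[Y,Y] = ((-1.8333)·(-1.8333) + (1.1667)·(1.1667) + (3.1667)·(3.1667) + (2.1667)·(2.1667) + (-1.8333)·(-1.8333) + (-2.8333)·(-2.8333)) / 5 = 30.8333/5 = 6.1667
  S[Y,Z] = ((-1.8333)·(1.6667) + (1.1667)·(-3.3333) + (3.1667)·(-0.3333) + (2.1667)·(-2.3333) + (-1.8333)·(0.6667) + (-2.8333)·(3.6667)) / 5 = -24.6667/5 = -4.9333
  S[Z,Z] = ((1.6667)·(1.6667) + (-3.3333)·(-3.3333) + (-0.3333)·(-0.3333) + (-2.3333)·(-2.3333) + (0.6667)·(0.6667) + (3.6667)·(3.6667)) / 5 = 33.3333/5 = 6.6667

S is symmetric (S[j,i] = S[i,j]). Assembling:

S = [[2.5667, -0.5667, -0.4667],
 [-0.5667, 6.1667, -4.9333],
 [-0.4667, -4.9333, 6.6667]]


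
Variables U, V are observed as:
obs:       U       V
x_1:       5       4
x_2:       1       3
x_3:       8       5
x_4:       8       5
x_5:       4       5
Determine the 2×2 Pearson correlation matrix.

Step 1 — column means:
  mean(U) = (5 + 1 + 8 + 8 + 4) / 5 = 26/5 = 5.2
  mean(V) = (4 + 3 + 5 + 5 + 5) / 5 = 22/5 = 4.4

Step 2 — sample variances and covariances s[i,j] = (1/(n-1)) · Σ_k (x_{k,i} - mean_i) · (x_{k,j} - mean_j), with n-1 = 4:
  s[U,U] = ((-0.2)·(-0.2) + (-4.2)·(-4.2) + (2.8)·(2.8) + (2.8)·(2.8) + (-1.2)·(-1.2)) / 4 = 34.8/4 = 8.7
  s[U,V] = ((-0.2)·(-0.4) + (-4.2)·(-1.4) + (2.8)·(0.6) + (2.8)·(0.6) + (-1.2)·(0.6)) / 4 = 8.6/4 = 2.15
  s[V,V] = ((-0.4)·(-0.4) + (-1.4)·(-1.4) + (0.6)·(0.6) + (0.6)·(0.6) + (0.6)·(0.6)) / 4 = 3.2/4 = 0.8
  Sample standard deviations s_i = √(s[i,i]):
  s(U) = √(8.7) = 2.9496
  s(V) = √(0.8) = 0.8944

Step 3 — r_{ij} = s_{ij} / (s_i · s_j):
  r[U,U] = 1 (diagonal).
  r[U,V] = 2.15 / (2.9496 · 0.8944) = 2.15 / 2.6382 = 0.815
  r[V,V] = 1 (diagonal).

R is symmetric with unit diagonal. Assembling:

R = [[1, 0.815],
 [0.815, 1]]


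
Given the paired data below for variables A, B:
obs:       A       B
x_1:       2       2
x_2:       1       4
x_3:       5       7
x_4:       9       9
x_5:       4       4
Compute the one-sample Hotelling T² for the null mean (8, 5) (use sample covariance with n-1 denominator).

Step 1 — sample mean vector:
  mean(A) = (2 + 1 + 5 + 9 + 4) / 5 = 21/5 = 4.2
  mean(B) = (2 + 4 + 7 + 9 + 4) / 5 = 26/5 = 5.2
  x̄ = (4.2, 5.2),  deviation x̄ - mu_0 = (4.2, 5.2) - (8, 5) = (-3.8, 0.2).

Step 2 — sample covariance matrix, S[i,j] = (1/(n-1)) · Σ_k (x_{k,i} - mean_i) · (x_{k,j} - mean_j), divisor n-1 = 4:
  S[A,A] = ((-2.2)·(-2.2) + (-3.2)·(-3.2) + (0.8)·(0.8) + (4.8)·(4.8) + (-0.2)·(-0.2)) / 4 = 38.8/4 = 9.7
  S[A,B] = ((-2.2)·(-3.2) + (-3.2)·(-1.2) + (0.8)·(1.8) + (4.8)·(3.8) + (-0.2)·(-1.2)) / 4 = 30.8/4 = 7.7
  S[B,B] = ((-3.2)·(-3.2) + (-1.2)·(-1.2) + (1.8)·(1.8) + (3.8)·(3.8) + (-1.2)·(-1.2)) / 4 = 30.8/4 = 7.7
  S = [[9.7, 7.7],
 [7.7, 7.7]].

Step 3 — invert S. det(S) = 9.7·7.7 - (7.7)² = 15.4.
  S^{-1} = (1/det) · [[d, -b], [-b, a]] = [[0.5, -0.5],
 [-0.5, 0.6299]].

Step 4 — quadratic form (x̄ - mu_0)^T · S^{-1} · (x̄ - mu_0):
  S^{-1} · (x̄ - mu_0) = (-2, 2.026),
  (x̄ - mu_0)^T · [...] = (-3.8)·(-2) + (0.2)·(2.026) = 8.0052.

Step 5 — scale by n: T² = 5 · 8.0052 = 40.026.

T² ≈ 40.026


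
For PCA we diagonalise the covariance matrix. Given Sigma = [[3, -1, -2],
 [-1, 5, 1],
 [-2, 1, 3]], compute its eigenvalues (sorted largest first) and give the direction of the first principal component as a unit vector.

Step 1 — characteristic polynomial p(λ) = det(λI - Sigma) = λ³ - tr·λ² + c_1·λ - det, where tr = trace, c_1 = sum of the principal 2×2 minors, det = det(Sigma):
  tr = 3 + 5 + 3 = 11,
  c_1 = (3·5 - (-1)²) + (3·3 - (-2)²) + (5·3 - (1)²) = 14 + 5 + 14 = 33,
  det = 3·(5·3 - (1)²) - (-1)·((-1)·3 - (1)·(-2)) + (-2)·((-1)·(1) - 5·(-2)) = 3·(14) - (-1)·(-1) + (-2)·(9) = 23.
  So p(λ) = λ³ - 11λ² + 33λ - 23.
Step 2 — look for an integer root (rational root theorem: any rational root is an integer divisor of 23). Testing λ = 1:
  p(1) = 1 - 11 + 33 - 23 = 0  ✓
  Dividing out (λ - 1): p(λ) = (λ - 1)(λ² - 10λ + 23).
Step 3 — remaining eigenvalues from the quadratic λ² - 10λ + 23 = 0:
  Δ = 10² - 4·23 = 100 - 92 = 8,  λ = (10 ± √8)/2 = (10 ± 2.8284)/2 ≈ 6.4142 or 3.5858.
  Sorted: λ_1 = 6.4142,  λ_2 = 3.5858,  λ_3 = 1  (check: sum = 11 = tr ✓).

Step 4 — unit eigenvector for λ_1 ≈ 6.4142: v spans the null space of (Sigma - λ_1 I), whose rows are
  r_1 = (-3.4142, -1, -2),  r_2 = (-1, -1.4142, 1),  r_3 = (-2, 1, -3.4142).
  v is orthogonal to every row, so take v ∝ r_1 × r_2 = ((-1)·(1) - (-2)·(-1.4142), (-2)·(-1) - (-3.4142)·(1), (-3.4142)·(-1.4142) - (-1)·(-1)) ≈ (-3.8284, 5.4142, 3.8284).
  Rescale (multiply by -1 so the first nonzero entry is positive): u = (3.8284, -5.4142, -3.8284).
  ||u|| = √((3.8284)² + (-5.4142)² + (-3.8284)²) = √(58.6274) ≈ 7.6569,  v_1 = u/||u|| ≈ (0.5, -0.7071, -0.5) (||v_1|| = 1).

λ_1 = 6.4142,  λ_2 = 3.5858,  λ_3 = 1;  v_1 ≈ (0.5, -0.7071, -0.5)


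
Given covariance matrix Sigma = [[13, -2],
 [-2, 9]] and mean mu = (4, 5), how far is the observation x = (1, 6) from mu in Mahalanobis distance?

Step 1 — centre the observation: (x - mu) = (-3, 1).

Step 2 — invert Sigma. det(Sigma) = 13·9 - (-2)² = 113.
  Sigma^{-1} = (1/det) · [[d, -b], [-b, a]] = [[0.0796, 0.0177],
 [0.0177, 0.115]].

Step 3 — form the quadratic (x - mu)^T · Sigma^{-1} · (x - mu):
  Sigma^{-1} · (x - mu) = (-0.2212, 0.0619).
  (x - mu)^T · [Sigma^{-1} · (x - mu)] = (-3)·(-0.2212) + (1)·(0.0619) = 0.7257.

Step 4 — take square root: d = √(0.7257) ≈ 0.8519.

d(x, mu) = √(0.7257) ≈ 0.8519


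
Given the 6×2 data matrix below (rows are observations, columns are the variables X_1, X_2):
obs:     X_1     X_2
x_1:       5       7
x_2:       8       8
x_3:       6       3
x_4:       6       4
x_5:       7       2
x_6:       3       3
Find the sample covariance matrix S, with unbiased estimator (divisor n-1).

Step 1 — column means:
  mean(X_1) = (5 + 8 + 6 + 6 + 7 + 3) / 6 = 35/6 = 5.8333
  mean(X_2) = (7 + 8 + 3 + 4 + 2 + 3) / 6 = 27/6 = 4.5

Step 2 — sample covariance S[i,j] = (1/(n-1)) · Σ_k (x_{k,i} - mean_i) · (x_{k,j} - mean_j), with n-1 = 5.
  S[X_1,X_1] = ((-0.8333)·(-0.8333) + (2.1667)·(2.1667) + (0.1667)·(0.1667) + (0.1667)·(0.1667) + (1.1667)·(1.1667) + (-2.8333)·(-2.8333)) / 5 = 14.8333/5 = 2.9667
  S[X_1,X_2] = ((-0.8333)·(2.5) + (2.1667)·(3.5) + (0.1667)·(-1.5) + (0.1667)·(-0.5) + (1.1667)·(-2.5) + (-2.8333)·(-1.5)) / 5 = 6.5/5 = 1.3
  S[X_2,X_2] = ((2.5)·(2.5) + (3.5)·(3.5) + (-1.5)·(-1.5) + (-0.5)·(-0.5) + (-2.5)·(-2.5) + (-1.5)·(-1.5)) / 5 = 29.5/5 = 5.9

S is symmetric (S[j,i] = S[i,j]). Assembling:

S = [[2.9667, 1.3],
 [1.3, 5.9]]


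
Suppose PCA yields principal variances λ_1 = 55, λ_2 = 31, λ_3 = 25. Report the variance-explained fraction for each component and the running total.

Step 1 — total variance = trace(Sigma) = Σ λ_i = 55 + 31 + 25 = 111.

Step 2 — fraction explained by component i = λ_i / Σ λ:
  PC1: 55/111 = 0.4955
  PC2: 31/111 = 0.2793
  PC3: 25/111 = 0.2252

Step 3 — cumulative fraction after k components = (λ_1 + ... + λ_k) / Σ λ:
  k = 1: 55/111 = 0.4955
  k = 2: (55 + 31)/111 = 86/111 = 0.7748
  k = 3: (55 + 31 + 25)/111 = 111/111 = 1

Summary (fraction, with percent):

explained: PC1 0.4955 (49.55%), PC2 0.2793 (27.93%), PC3 0.2252 (22.52%);  cumulative: 0.4955, 0.7748, 1


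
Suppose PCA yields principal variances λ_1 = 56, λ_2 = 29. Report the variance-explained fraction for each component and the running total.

Step 1 — total variance = trace(Sigma) = Σ λ_i = 56 + 29 = 85.

Step 2 — fraction explained by component i = λ_i / Σ λ:
  PC1: 56/85 = 0.6588
  PC2: 29/85 = 0.3412

Step 3 — cumulative fraction after k components = (λ_1 + ... + λ_k) / Σ λ:
  k = 1: 56/85 = 0.6588
  k = 2: (56 + 29)/85 = 85/85 = 1

Summary (fraction, with percent):

explained: PC1 0.6588 (65.88%), PC2 0.3412 (34.12%);  cumulative: 0.6588, 1


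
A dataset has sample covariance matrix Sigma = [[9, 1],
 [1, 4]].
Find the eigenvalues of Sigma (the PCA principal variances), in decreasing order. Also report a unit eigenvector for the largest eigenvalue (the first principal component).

Step 1 — characteristic polynomial of 2×2 Sigma:
  det(Sigma - λI) = λ² - trace · λ + det = 0.
  trace = 9 + 4 = 13, det = 9·4 - (1)² = 35.
Step 2 — discriminant:
  Δ = trace² - 4·det = 169 - 140 = 29.
Step 3 — eigenvalues:
  λ = (trace ± √Δ)/2 = (13 ± 5.3852)/2,
  λ_1 = 9.1926,  λ_2 = 3.8074.

Step 4 — unit eigenvector for λ_1: solve (Sigma - λ_1 I)v = 0. First row:
  (9 - 9.1926)·v_x + (1)·v_y = 0, i.e. (-0.1926)·v_x + (1)·v_y = 0,
  so v ∝ (b, λ_1 - a) = (1, 0.1926) = u.
  ||u|| = √((1)² + (0.1926)²) = √(1.0371) ≈ 1.0184,
  v_1 = u/||u|| ≈ (0.982, 0.1891) (||v_1|| = 1).

λ_1 = 9.1926,  λ_2 = 3.8074;  v_1 ≈ (0.982, 0.1891)


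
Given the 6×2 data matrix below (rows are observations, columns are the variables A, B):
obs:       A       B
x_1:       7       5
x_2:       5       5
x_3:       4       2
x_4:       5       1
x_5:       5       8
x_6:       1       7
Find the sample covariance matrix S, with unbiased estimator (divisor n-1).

Step 1 — column means:
  mean(A) = (7 + 5 + 4 + 5 + 5 + 1) / 6 = 27/6 = 4.5
  mean(B) = (5 + 5 + 2 + 1 + 8 + 7) / 6 = 28/6 = 4.6667

Step 2 — sample covariance S[i,j] = (1/(n-1)) · Σ_k (x_{k,i} - mean_i) · (x_{k,j} - mean_j), with n-1 = 5.
  S[A,A] = ((2.5)·(2.5) + (0.5)·(0.5) + (-0.5)·(-0.5) + (0.5)·(0.5) + (0.5)·(0.5) + (-3.5)·(-3.5)) / 5 = 19.5/5 = 3.9
  S[A,B] = ((2.5)·(0.3333) + (0.5)·(0.3333) + (-0.5)·(-2.6667) + (0.5)·(-3.6667) + (0.5)·(3.3333) + (-3.5)·(2.3333)) / 5 = -6/5 = -1.2
  S[B,B] = ((0.3333)·(0.3333) + (0.3333)·(0.3333) + (-2.6667)·(-2.6667) + (-3.6667)·(-3.6667) + (3.3333)·(3.3333) + (2.3333)·(2.3333)) / 5 = 37.3333/5 = 7.4667

S is symmetric (S[j,i] = S[i,j]). Assembling:

S = [[3.9, -1.2],
 [-1.2, 7.4667]]


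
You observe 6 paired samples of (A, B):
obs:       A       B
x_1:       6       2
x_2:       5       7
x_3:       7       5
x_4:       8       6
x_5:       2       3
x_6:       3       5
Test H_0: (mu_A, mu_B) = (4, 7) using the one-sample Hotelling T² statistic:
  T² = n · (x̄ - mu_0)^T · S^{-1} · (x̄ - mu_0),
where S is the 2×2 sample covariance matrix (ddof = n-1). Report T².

Step 1 — sample mean vector:
  mean(A) = (6 + 5 + 7 + 8 + 2 + 3) / 6 = 31/6 = 5.1667
  mean(B) = (2 + 7 + 5 + 6 + 3 + 5) / 6 = 28/6 = 4.6667
  x̄ = (5.1667, 4.6667),  deviation x̄ - mu_0 = (5.1667, 4.6667) - (4, 7) = (1.1667, -2.3333).

Step 2 — sample covariance matrix, S[i,j] = (1/(n-1)) · Σ_k (x_{k,i} - mean_i) · (x_{k,j} - mean_j), divisor n-1 = 5:
  S[A,A] = ((0.8333)·(0.8333) + (-0.1667)·(-0.1667) + (1.8333)·(1.8333) + (2.8333)·(2.8333) + (-3.1667)·(-3.1667) + (-2.1667)·(-2.1667)) / 5 = 26.8333/5 = 5.3667
  S[A,B] = ((0.8333)·(-2.6667) + (-0.1667)·(2.3333) + (1.8333)·(0.3333) + (2.8333)·(1.3333) + (-3.1667)·(-1.6667) + (-2.1667)·(0.3333)) / 5 = 6.3333/5 = 1.2667
  S[B,B] = ((-2.6667)·(-2.6667) + (2.3333)·(2.3333) + (0.3333)·(0.3333) + (1.3333)·(1.3333) + (-1.6667)·(-1.6667) + (0.3333)·(0.3333)) / 5 = 17.3333/5 = 3.4667
  S = [[5.3667, 1.2667],
 [1.2667, 3.4667]].

Step 3 — invert S. det(S) = 5.3667·3.4667 - (1.2667)² = 17.
  S^{-1} = (1/det) · [[d, -b], [-b, a]] = [[0.2039, -0.0745],
 [-0.0745, 0.3157]].

Step 4 — quadratic form (x̄ - mu_0)^T · S^{-1} · (x̄ - mu_0):
  S^{-1} · (x̄ - mu_0) = (0.4118, -0.8235),
  (x̄ - mu_0)^T · [...] = (1.1667)·(0.4118) + (-2.3333)·(-0.8235) = 2.402.

Step 5 — scale by n: T² = 6 · 2.402 = 14.4118.

T² ≈ 14.4118


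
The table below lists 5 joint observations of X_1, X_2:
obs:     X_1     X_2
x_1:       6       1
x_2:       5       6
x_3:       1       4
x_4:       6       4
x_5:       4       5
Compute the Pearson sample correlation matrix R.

Step 1 — column means:
  mean(X_1) = (6 + 5 + 1 + 6 + 4) / 5 = 22/5 = 4.4
  mean(X_2) = (1 + 6 + 4 + 4 + 5) / 5 = 20/5 = 4

Step 2 — sample variances and covariances s[i,j] = (1/(n-1)) · Σ_k (x_{k,i} - mean_i) · (x_{k,j} - mean_j), with n-1 = 4:
  s[X_1,X_1] = ((1.6)·(1.6) + (0.6)·(0.6) + (-3.4)·(-3.4) + (1.6)·(1.6) + (-0.4)·(-0.4)) / 4 = 17.2/4 = 4.3
  s[X_1,X_2] = ((1.6)·(-3) + (0.6)·(2) + (-3.4)·(0) + (1.6)·(0) + (-0.4)·(1)) / 4 = -4/4 = -1
  s[X_2,X_2] = ((-3)·(-3) + (2)·(2) + (0)·(0) + (0)·(0) + (1)·(1)) / 4 = 14/4 = 3.5
  Sample standard deviations s_i = √(s[i,i]):
  s(X_1) = √(4.3) = 2.0736
  s(X_2) = √(3.5) = 1.8708

Step 3 — r_{ij} = s_{ij} / (s_i · s_j):
  r[X_1,X_1] = 1 (diagonal).
  r[X_1,X_2] = -1 / (2.0736 · 1.8708) = -1 / 3.8794 = -0.2578
  r[X_2,X_2] = 1 (diagonal).

R is symmetric with unit diagonal. Assembling:

R = [[1, -0.2578],
 [-0.2578, 1]]


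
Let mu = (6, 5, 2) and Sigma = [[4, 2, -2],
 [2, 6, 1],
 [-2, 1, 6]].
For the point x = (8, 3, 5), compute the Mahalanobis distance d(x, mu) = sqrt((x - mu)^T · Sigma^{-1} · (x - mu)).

Step 1 — centre the observation: (x - mu) = (2, -2, 3).

Step 2 — invert Sigma (cofactor / det for 3×3, or solve directly):
  Sigma^{-1} = [[0.4167, -0.1667, 0.1667],
 [-0.1667, 0.2381, -0.0952],
 [0.1667, -0.0952, 0.2381]].

Step 3 — form the quadratic (x - mu)^T · Sigma^{-1} · (x - mu):
  Sigma^{-1} · (x - mu) = (1.6667, -1.0952, 1.2381).
  (x - mu)^T · [Sigma^{-1} · (x - mu)] = (2)·(1.6667) + (-2)·(-1.0952) + (3)·(1.2381) = 9.2381.

Step 4 — take square root: d = √(9.2381) ≈ 3.0394.

d(x, mu) = √(9.2381) ≈ 3.0394


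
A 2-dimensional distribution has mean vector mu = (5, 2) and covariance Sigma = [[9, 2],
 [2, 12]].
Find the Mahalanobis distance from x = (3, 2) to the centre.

Step 1 — centre the observation: (x - mu) = (-2, 0).

Step 2 — invert Sigma. det(Sigma) = 9·12 - (2)² = 104.
  Sigma^{-1} = (1/det) · [[d, -b], [-b, a]] = [[0.1154, -0.0192],
 [-0.0192, 0.0865]].

Step 3 — form the quadratic (x - mu)^T · Sigma^{-1} · (x - mu):
  Sigma^{-1} · (x - mu) = (-0.2308, 0.0385).
  (x - mu)^T · [Sigma^{-1} · (x - mu)] = (-2)·(-0.2308) + (0)·(0.0385) = 0.4615.

Step 4 — take square root: d = √(0.4615) ≈ 0.6794.

d(x, mu) = √(0.4615) ≈ 0.6794


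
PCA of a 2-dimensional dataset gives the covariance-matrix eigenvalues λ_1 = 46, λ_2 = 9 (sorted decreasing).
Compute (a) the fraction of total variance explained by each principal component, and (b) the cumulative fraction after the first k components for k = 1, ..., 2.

Step 1 — total variance = trace(Sigma) = Σ λ_i = 46 + 9 = 55.

Step 2 — fraction explained by component i = λ_i / Σ λ:
  PC1: 46/55 = 0.8364
  PC2: 9/55 = 0.1636

Step 3 — cumulative fraction after k components = (λ_1 + ... + λ_k) / Σ λ:
  k = 1: 46/55 = 0.8364
  k = 2: (46 + 9)/55 = 55/55 = 1

Summary (fraction, with percent):

explained: PC1 0.8364 (83.64%), PC2 0.1636 (16.36%);  cumulative: 0.8364, 1


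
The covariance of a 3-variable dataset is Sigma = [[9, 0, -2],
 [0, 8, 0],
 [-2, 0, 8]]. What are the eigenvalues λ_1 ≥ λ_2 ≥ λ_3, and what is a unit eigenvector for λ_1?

Step 1 — characteristic polynomial p(λ) = det(λI - Sigma) = λ³ - tr·λ² + c_1·λ - det, where tr = trace, c_1 = sum of the principal 2×2 minors, det = det(Sigma):
  tr = 9 + 8 + 8 = 25,
  c_1 = (9·8 - (0)²) + (9·8 - (-2)²) + (8·8 - (0)²) = 72 + 68 + 64 = 204,
  det = 9·(8·8 - (0)²) - (0)·((0)·8 - (0)·(-2)) + (-2)·((0)·(0) - 8·(-2)) = 9·(64) - (0)·(0) + (-2)·(16) = 544.
  So p(λ) = λ³ - 25λ² + 204λ - 544.
Step 2 — look for an integer root (rational root theorem: any rational root is an integer divisor of 544). Testing λ = 8:
  p(8) = 512 - 1600 + 1632 - 544 = 0  ✓
  Dividing out (λ - 8): p(λ) = (λ - 8)(λ² - 17λ + 68).
Step 3 — remaining eigenvalues from the quadratic λ² - 17λ + 68 = 0:
  Δ = 17² - 4·68 = 289 - 272 = 17,  λ = (17 ± √17)/2 = (17 ± 4.1231)/2 ≈ 10.5616 or 6.4384.
  Sorted: λ_1 = 10.5616,  λ_2 = 8,  λ_3 = 6.4384  (check: sum = 25 = tr ✓).

Step 4 — unit eigenvector for λ_1 ≈ 10.5616: v spans the null space of (Sigma - λ_1 I), whose rows are
  r_1 = (-1.5616, 0, -2),  r_2 = (0, -2.5616, 0),  r_3 = (-2, 0, -2.5616).
  v is orthogonal to every row, so take v ∝ r_1 × r_2 = ((0)·(0) - (-2)·(-2.5616), (-2)·(0) - (-1.5616)·(0), (-1.5616)·(-2.5616) - (0)·(0)) ≈ (-5.1231, 0, 4).
  Rescale (multiply by -1 so the first nonzero entry is positive): u = (5.1231, 0, -4).
  ||u|| = √((5.1231)² + (0)² + (-4)²) = √(42.2462) ≈ 6.4997,  v_1 = u/||u|| ≈ (0.7882, 0, -0.6154) (||v_1|| = 1).

λ_1 = 10.5616,  λ_2 = 8,  λ_3 = 6.4384;  v_1 ≈ (0.7882, 0, -0.6154)


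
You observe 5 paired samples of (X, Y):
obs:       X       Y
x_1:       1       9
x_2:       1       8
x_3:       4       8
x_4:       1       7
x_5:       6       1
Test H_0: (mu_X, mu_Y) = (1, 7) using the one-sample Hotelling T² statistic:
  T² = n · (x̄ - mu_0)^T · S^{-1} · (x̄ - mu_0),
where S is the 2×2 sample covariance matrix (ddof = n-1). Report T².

Step 1 — sample mean vector:
  mean(X) = (1 + 1 + 4 + 1 + 6) / 5 = 13/5 = 2.6
  mean(Y) = (9 + 8 + 8 + 7 + 1) / 5 = 33/5 = 6.6
  x̄ = (2.6, 6.6),  deviation x̄ - mu_0 = (2.6, 6.6) - (1, 7) = (1.6, -0.4).

Step 2 — sample covariance matrix, S[i,j] = (1/(n-1)) · Σ_k (x_{k,i} - mean_i) · (x_{k,j} - mean_j), divisor n-1 = 4:
  S[X,X] = ((-1.6)·(-1.6) + (-1.6)·(-1.6) + (1.4)·(1.4) + (-1.6)·(-1.6) + (3.4)·(3.4)) / 4 = 21.2/4 = 5.3
  S[X,Y] = ((-1.6)·(2.4) + (-1.6)·(1.4) + (1.4)·(1.4) + (-1.6)·(0.4) + (3.4)·(-5.6)) / 4 = -23.8/4 = -5.95
  S[Y,Y] = ((2.4)·(2.4) + (1.4)·(1.4) + (1.4)·(1.4) + (0.4)·(0.4) + (-5.6)·(-5.6)) / 4 = 41.2/4 = 10.3
  S = [[5.3, -5.95],
 [-5.95, 10.3]].

Step 3 — invert S. det(S) = 5.3·10.3 - (-5.95)² = 19.1875.
  S^{-1} = (1/det) · [[d, -b], [-b, a]] = [[0.5368, 0.3101],
 [0.3101, 0.2762]].

Step 4 — quadratic form (x̄ - mu_0)^T · S^{-1} · (x̄ - mu_0):
  S^{-1} · (x̄ - mu_0) = (0.7349, 0.3857),
  (x̄ - mu_0)^T · [...] = (1.6)·(0.7349) + (-0.4)·(0.3857) = 1.0215.

Step 5 — scale by n: T² = 5 · 1.0215 = 5.1075.

T² ≈ 5.1075


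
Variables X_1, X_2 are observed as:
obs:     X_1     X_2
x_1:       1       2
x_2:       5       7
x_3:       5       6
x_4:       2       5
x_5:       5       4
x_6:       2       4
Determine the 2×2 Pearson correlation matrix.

Step 1 — column means:
  mean(X_1) = (1 + 5 + 5 + 2 + 5 + 2) / 6 = 20/6 = 3.3333
  mean(X_2) = (2 + 7 + 6 + 5 + 4 + 4) / 6 = 28/6 = 4.6667

Step 2 — sample variances and covariances s[i,j] = (1/(n-1)) · Σ_k (x_{k,i} - mean_i) · (x_{k,j} - mean_j), with n-1 = 5:
  s[X_1,X_1] = ((-2.3333)·(-2.3333) + (1.6667)·(1.6667) + (1.6667)·(1.6667) + (-1.3333)·(-1.3333) + (1.6667)·(1.6667) + (-1.3333)·(-1.3333)) / 5 = 17.3333/5 = 3.4667
  s[X_1,X_2] = ((-2.3333)·(-2.6667) + (1.6667)·(2.3333) + (1.6667)·(1.3333) + (-1.3333)·(0.3333) + (1.6667)·(-0.6667) + (-1.3333)·(-0.6667)) / 5 = 11.6667/5 = 2.3333
  s[X_2,X_2] = ((-2.6667)·(-2.6667) + (2.3333)·(2.3333) + (1.3333)·(1.3333) + (0.3333)·(0.3333) + (-0.6667)·(-0.6667) + (-0.6667)·(-0.6667)) / 5 = 15.3333/5 = 3.0667
  Sample standard deviations s_i = √(s[i,i]):
  s(X_1) = √(3.4667) = 1.8619
  s(X_2) = √(3.0667) = 1.7512

Step 3 — r_{ij} = s_{ij} / (s_i · s_j):
  r[X_1,X_1] = 1 (diagonal).
  r[X_1,X_2] = 2.3333 / (1.8619 · 1.7512) = 2.3333 / 3.2605 = 0.7156
  r[X_2,X_2] = 1 (diagonal).

R is symmetric with unit diagonal. Assembling:

R = [[1, 0.7156],
 [0.7156, 1]]


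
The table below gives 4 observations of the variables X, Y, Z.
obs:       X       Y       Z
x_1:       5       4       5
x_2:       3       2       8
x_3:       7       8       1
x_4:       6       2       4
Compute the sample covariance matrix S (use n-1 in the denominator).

Step 1 — column means:
  mean(X) = (5 + 3 + 7 + 6) / 4 = 21/4 = 5.25
  mean(Y) = (4 + 2 + 8 + 2) / 4 = 16/4 = 4
  mean(Z) = (5 + 8 + 1 + 4) / 4 = 18/4 = 4.5

Step 2 — sample covariance S[i,j] = (1/(n-1)) · Σ_k (x_{k,i} - mean_i) · (x_{k,j} - mean_j), with n-1 = 3.
  S[X,X] = ((-0.25)·(-0.25) + (-2.25)·(-2.25) + (1.75)·(1.75) + (0.75)·(0.75)) / 3 = 8.75/3 = 2.9167
  S[X,Y] = ((-0.25)·(0) + (-2.25)·(-2) + (1.75)·(4) + (0.75)·(-2)) / 3 = 10/3 = 3.3333
  S[X,Z] = ((-0.25)·(0.5) + (-2.25)·(3.5) + (1.75)·(-3.5) + (0.75)·(-0.5)) / 3 = -14.5/3 = -4.8333
  S[Y,Y] = ((0)·(0) + (-2)·(-2) + (4)·(4) + (-2)·(-2)) / 3 = 24/3 = 8
  S[Y,Z] = ((0)·(0.5) + (-2)·(3.5) + (4)·(-3.5) + (-2)·(-0.5)) / 3 = -20/3 = -6.6667
  S[Z,Z] = ((0.5)·(0.5) + (3.5)·(3.5) + (-3.5)·(-3.5) + (-0.5)·(-0.5)) / 3 = 25/3 = 8.3333

S is symmetric (S[j,i] = S[i,j]). Assembling:

S = [[2.9167, 3.3333, -4.8333],
 [3.3333, 8, -6.6667],
 [-4.8333, -6.6667, 8.3333]]


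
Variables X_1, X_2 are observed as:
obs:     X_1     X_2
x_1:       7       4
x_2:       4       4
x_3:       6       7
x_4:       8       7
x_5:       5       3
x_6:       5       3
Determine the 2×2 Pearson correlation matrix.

Step 1 — column means:
  mean(X_1) = (7 + 4 + 6 + 8 + 5 + 5) / 6 = 35/6 = 5.8333
  mean(X_2) = (4 + 4 + 7 + 7 + 3 + 3) / 6 = 28/6 = 4.6667

Step 2 — sample variances and covariances s[i,j] = (1/(n-1)) · Σ_k (x_{k,i} - mean_i) · (x_{k,j} - mean_j), with n-1 = 5:
  s[X_1,X_1] = ((1.1667)·(1.1667) + (-1.8333)·(-1.8333) + (0.1667)·(0.1667) + (2.1667)·(2.1667) + (-0.8333)·(-0.8333) + (-0.8333)·(-0.8333)) / 5 = 10.8333/5 = 2.1667
  s[X_1,X_2] = ((1.1667)·(-0.6667) + (-1.8333)·(-0.6667) + (0.1667)·(2.3333) + (2.1667)·(2.3333) + (-0.8333)·(-1.6667) + (-0.8333)·(-1.6667)) / 5 = 8.6667/5 = 1.7333
  s[X_2,X_2] = ((-0.6667)·(-0.6667) + (-0.6667)·(-0.6667) + (2.3333)·(2.3333) + (2.3333)·(2.3333) + (-1.6667)·(-1.6667) + (-1.6667)·(-1.6667)) / 5 = 17.3333/5 = 3.4667
  Sample standard deviations s_i = √(s[i,i]):
  s(X_1) = √(2.1667) = 1.472
  s(X_2) = √(3.4667) = 1.8619

Step 3 — r_{ij} = s_{ij} / (s_i · s_j):
  r[X_1,X_1] = 1 (diagonal).
  r[X_1,X_2] = 1.7333 / (1.472 · 1.8619) = 1.7333 / 2.7406 = 0.6325
  r[X_2,X_2] = 1 (diagonal).

R is symmetric with unit diagonal. Assembling:

R = [[1, 0.6325],
 [0.6325, 1]]


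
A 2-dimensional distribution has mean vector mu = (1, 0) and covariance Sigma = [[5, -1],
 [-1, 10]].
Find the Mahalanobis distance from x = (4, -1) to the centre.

Step 1 — centre the observation: (x - mu) = (3, -1).

Step 2 — invert Sigma. det(Sigma) = 5·10 - (-1)² = 49.
  Sigma^{-1} = (1/det) · [[d, -b], [-b, a]] = [[0.2041, 0.0204],
 [0.0204, 0.102]].

Step 3 — form the quadratic (x - mu)^T · Sigma^{-1} · (x - mu):
  Sigma^{-1} · (x - mu) = (0.5918, -0.0408).
  (x - mu)^T · [Sigma^{-1} · (x - mu)] = (3)·(0.5918) + (-1)·(-0.0408) = 1.8163.

Step 4 — take square root: d = √(1.8163) ≈ 1.3477.

d(x, mu) = √(1.8163) ≈ 1.3477


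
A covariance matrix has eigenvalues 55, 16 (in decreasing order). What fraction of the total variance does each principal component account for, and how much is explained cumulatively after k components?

Step 1 — total variance = trace(Sigma) = Σ λ_i = 55 + 16 = 71.

Step 2 — fraction explained by component i = λ_i / Σ λ:
  PC1: 55/71 = 0.7746
  PC2: 16/71 = 0.2254

Step 3 — cumulative fraction after k components = (λ_1 + ... + λ_k) / Σ λ:
  k = 1: 55/71 = 0.7746
  k = 2: (55 + 16)/71 = 71/71 = 1

Summary (fraction, with percent):

explained: PC1 0.7746 (77.46%), PC2 0.2254 (22.54%);  cumulative: 0.7746, 1


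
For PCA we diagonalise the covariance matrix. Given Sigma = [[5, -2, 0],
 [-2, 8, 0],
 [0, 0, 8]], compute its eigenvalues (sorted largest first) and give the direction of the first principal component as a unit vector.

Step 1 — characteristic polynomial p(λ) = det(λI - Sigma) = λ³ - tr·λ² + c_1·λ - det, where tr = trace, c_1 = sum of the principal 2×2 minors, det = det(Sigma):
  tr = 5 + 8 + 8 = 21,
  c_1 = (5·8 - (-2)²) + (5·8 - (0)²) + (8·8 - (0)²) = 36 + 40 + 64 = 140,
  det = 5·(8·8 - (0)²) - (-2)·((-2)·8 - (0)·(0)) + (0)·((-2)·(0) - 8·(0)) = 5·(64) - (-2)·(-16) + (0)·(0) = 288.
  So p(λ) = λ³ - 21λ² + 140λ - 288.
Step 2 — look for an integer root (rational root theorem: any rational root is an integer divisor of 288). Testing λ = 4:
  p(4) = 64 - 336 + 560 - 288 = 0  ✓
  Dividing out (λ - 4): p(λ) = (λ - 4)(λ² - 17λ + 72).
Step 3 — remaining eigenvalues from the quadratic λ² - 17λ + 72 = 0:
  Δ = 17² - 4·72 = 289 - 288 = 1,  λ = (17 ± √1)/2 = (17 ± 1)/2 = 9 or 8.
  Sorted: λ_1 = 9,  λ_2 = 8,  λ_3 = 4  (check: sum = 21 = tr ✓).

Step 4 — unit eigenvector for λ_1 = 9: v spans the null space of (Sigma - λ_1 I), whose rows are
  r_1 = (-4, -2, 0),  r_2 = (-2, -1, 0),  r_3 = (0, 0, -1).
  v is orthogonal to every row, so take v ∝ r_1 × r_3 = ((-2)·(-1) - (0)·(0), (0)·(0) - (-4)·(-1), (-4)·(0) - (-2)·(0)) = (2, -4, 0).
  Rescale (divide by 2): u = (1, -2, 0).
  ||u|| = √((1)² + (-2)² + (0)²) = √(5) ≈ 2.2361,  v_1 = u/||u|| ≈ (0.4472, -0.8944, 0) (||v_1|| = 1).

λ_1 = 9,  λ_2 = 8,  λ_3 = 4;  v_1 ≈ (0.4472, -0.8944, 0)


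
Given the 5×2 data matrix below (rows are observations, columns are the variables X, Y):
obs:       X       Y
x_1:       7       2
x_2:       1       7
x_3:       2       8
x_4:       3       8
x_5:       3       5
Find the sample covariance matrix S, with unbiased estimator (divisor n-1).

Step 1 — column means:
  mean(X) = (7 + 1 + 2 + 3 + 3) / 5 = 16/5 = 3.2
  mean(Y) = (2 + 7 + 8 + 8 + 5) / 5 = 30/5 = 6

Step 2 — sample covariance S[i,j] = (1/(n-1)) · Σ_k (x_{k,i} - mean_i) · (x_{k,j} - mean_j), with n-1 = 4.
  S[X,X] = ((3.8)·(3.8) + (-2.2)·(-2.2) + (-1.2)·(-1.2) + (-0.2)·(-0.2) + (-0.2)·(-0.2)) / 4 = 20.8/4 = 5.2
  S[X,Y] = ((3.8)·(-4) + (-2.2)·(1) + (-1.2)·(2) + (-0.2)·(2) + (-0.2)·(-1)) / 4 = -20/4 = -5
  S[Y,Y] = ((-4)·(-4) + (1)·(1) + (2)·(2) + (2)·(2) + (-1)·(-1)) / 4 = 26/4 = 6.5

S is symmetric (S[j,i] = S[i,j]). Assembling:

S = [[5.2, -5],
 [-5, 6.5]]


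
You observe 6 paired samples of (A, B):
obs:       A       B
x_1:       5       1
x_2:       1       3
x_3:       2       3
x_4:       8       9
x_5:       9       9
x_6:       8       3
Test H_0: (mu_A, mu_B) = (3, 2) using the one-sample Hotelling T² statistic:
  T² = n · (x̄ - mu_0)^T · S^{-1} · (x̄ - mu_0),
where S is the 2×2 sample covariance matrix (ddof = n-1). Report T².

Step 1 — sample mean vector:
  mean(A) = (5 + 1 + 2 + 8 + 9 + 8) / 6 = 33/6 = 5.5
  mean(B) = (1 + 3 + 3 + 9 + 9 + 3) / 6 = 28/6 = 4.6667
  x̄ = (5.5, 4.6667),  deviation x̄ - mu_0 = (5.5, 4.6667) - (3, 2) = (2.5, 2.6667).

Step 2 — sample covariance matrix, S[i,j] = (1/(n-1)) · Σ_k (x_{k,i} - mean_i) · (x_{k,j} - mean_j), divisor n-1 = 5:
  S[A,A] = ((-0.5)·(-0.5) + (-4.5)·(-4.5) + (-3.5)·(-3.5) + (2.5)·(2.5) + (3.5)·(3.5) + (2.5)·(2.5)) / 5 = 57.5/5 = 11.5
  S[A,B] = ((-0.5)·(-3.6667) + (-4.5)·(-1.6667) + (-3.5)·(-1.6667) + (2.5)·(4.3333) + (3.5)·(4.3333) + (2.5)·(-1.6667)) / 5 = 37/5 = 7.4
  S[B,B] = ((-3.6667)·(-3.6667) + (-1.6667)·(-1.6667) + (-1.6667)·(-1.6667) + (4.3333)·(4.3333) + (4.3333)·(4.3333) + (-1.6667)·(-1.6667)) / 5 = 59.3333/5 = 11.8667
  S = [[11.5, 7.4],
 [7.4, 11.8667]].

Step 3 — invert S. det(S) = 11.5·11.8667 - (7.4)² = 81.7067.
  S^{-1} = (1/det) · [[d, -b], [-b, a]] = [[0.1452, -0.0906],
 [-0.0906, 0.1407]].

Step 4 — quadratic form (x̄ - mu_0)^T · S^{-1} · (x̄ - mu_0):
  S^{-1} · (x̄ - mu_0) = (0.1216, 0.1489),
  (x̄ - mu_0)^T · [...] = (2.5)·(0.1216) + (2.6667)·(0.1489) = 0.701.

Step 5 — scale by n: T² = 6 · 0.701 = 4.2061.

T² ≈ 4.2061


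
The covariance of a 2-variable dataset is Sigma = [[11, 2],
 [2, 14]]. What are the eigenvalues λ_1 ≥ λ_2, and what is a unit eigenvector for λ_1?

Step 1 — characteristic polynomial of 2×2 Sigma:
  det(Sigma - λI) = λ² - trace · λ + det = 0.
  trace = 11 + 14 = 25, det = 11·14 - (2)² = 150.
Step 2 — discriminant:
  Δ = trace² - 4·det = 625 - 600 = 25.
Step 3 — eigenvalues:
  λ = (trace ± √Δ)/2 = (25 ± 5)/2,
  λ_1 = 15,  λ_2 = 10.

Step 4 — unit eigenvector for λ_1: solve (Sigma - λ_1 I)v = 0. First row:
  (11 - 15)·v_x + (2)·v_y = 0, i.e. (-4)·v_x + (2)·v_y = 0,
  so v ∝ (b, λ_1 - a) = (2, 4) = u.
  ||u|| = √((2)² + (4)²) = √(20) ≈ 4.4721,
  v_1 = u/||u|| ≈ (0.4472, 0.8944) (||v_1|| = 1).

λ_1 = 15,  λ_2 = 10;  v_1 ≈ (0.4472, 0.8944)
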